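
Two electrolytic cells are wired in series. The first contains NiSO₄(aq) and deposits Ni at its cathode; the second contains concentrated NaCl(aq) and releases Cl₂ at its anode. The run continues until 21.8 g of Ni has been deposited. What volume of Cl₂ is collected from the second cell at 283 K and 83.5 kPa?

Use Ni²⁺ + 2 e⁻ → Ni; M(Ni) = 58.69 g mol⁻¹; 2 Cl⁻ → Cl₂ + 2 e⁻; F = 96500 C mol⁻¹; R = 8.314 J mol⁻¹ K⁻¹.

10.5 L

n(Ni) = 21.8 / 58.69 = 0.3714 mol, so n(e⁻) = 2 × 0.3714 = 0.7429 mol.
The cells are in series, so the same 0.7429 mol of electrons passes through the second cell.
2 Cl⁻ → Cl₂ + 2 e⁻ — 2 mol e⁻ per mol Cl₂, so n(Cl₂) = 0.7429/2 = 0.3714 mol.
V = nRT/P = (0.3714 × 8.314 × 283) / (83.5 × 10³) = 0.0105 m³ = 10.5 L.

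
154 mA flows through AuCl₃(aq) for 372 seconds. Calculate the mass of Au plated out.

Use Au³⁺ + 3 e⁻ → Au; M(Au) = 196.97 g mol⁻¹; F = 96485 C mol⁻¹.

0.0390 g

Q = I·t = 0.1540 A × 372.00 s = 57.29 C.
n(e⁻) = Q/F = 57.29 / 96485 = 0.0005938 mol.
Au³⁺ + 3 e⁻ → Au, so n(Au) = n(e⁻)/3 = 0.0001979 mol.
m = n·M = 0.0001979 × 196.97 = 0.0390 g.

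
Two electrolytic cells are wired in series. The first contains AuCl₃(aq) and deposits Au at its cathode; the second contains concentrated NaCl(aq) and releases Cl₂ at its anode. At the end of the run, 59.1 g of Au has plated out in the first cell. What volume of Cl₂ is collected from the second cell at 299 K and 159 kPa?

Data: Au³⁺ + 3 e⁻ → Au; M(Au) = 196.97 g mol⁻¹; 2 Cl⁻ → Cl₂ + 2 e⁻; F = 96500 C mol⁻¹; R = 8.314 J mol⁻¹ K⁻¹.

7.04 L

n(Au) = 59.1 / 196.97 = 0.3000 mol, so n(e⁻) = 3 × 0.3000 = 0.9001 mol.
The cells are in series, so the same 0.9001 mol of electrons passes through the second cell.
2 Cl⁻ → Cl₂ + 2 e⁻ — 2 mol e⁻ per mol Cl₂, so n(Cl₂) = 0.9001/2 = 0.4501 mol.
V = nRT/P = (0.4501 × 8.314 × 299) / (159 × 10³) = 0.00704 m³ = 7.04 L.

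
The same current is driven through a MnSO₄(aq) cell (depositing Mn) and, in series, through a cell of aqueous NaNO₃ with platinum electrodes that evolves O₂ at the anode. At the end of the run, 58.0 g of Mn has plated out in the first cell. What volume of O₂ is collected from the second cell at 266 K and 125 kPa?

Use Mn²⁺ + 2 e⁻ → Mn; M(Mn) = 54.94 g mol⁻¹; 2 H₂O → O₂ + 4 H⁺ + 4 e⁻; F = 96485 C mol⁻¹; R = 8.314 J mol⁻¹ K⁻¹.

9.34 L

n(Mn) = 58.0 / 54.94 = 1.056 mol, so n(e⁻) = 2 × 1.056 = 2.111 mol.
The cells are in series, so the same 2.111 mol of electrons passes through the second cell.
2 H₂O → O₂ + 4 H⁺ + 4 e⁻ — 4 mol e⁻ per mol O₂, so n(O₂) = 2.111/4 = 0.5278 mol.
V = nRT/P = (0.5278 × 8.314 × 266) / (125 × 10³) = 0.00934 m³ = 9.34 L.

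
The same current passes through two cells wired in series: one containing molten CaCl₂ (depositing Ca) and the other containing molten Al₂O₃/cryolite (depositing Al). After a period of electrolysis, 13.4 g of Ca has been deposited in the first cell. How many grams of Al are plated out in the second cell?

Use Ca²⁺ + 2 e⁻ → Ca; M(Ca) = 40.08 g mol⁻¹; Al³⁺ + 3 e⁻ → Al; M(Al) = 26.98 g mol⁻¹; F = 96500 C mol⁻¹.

n(Ca) = 13.4 / 40.08 = 0.3343 mol.
Since Ca²⁺ + 2 e⁻ → Ca, n(e⁻) passed = 2 × 0.3343 = 0.6687 mol.
Cells in series carry the same charge, so the same 0.6687 mol of electrons passes through cell 2.
Al³⁺ + 3 e⁻ → Al, so n(Al) = 0.6687 / 3 = 0.2229 mol.
m(Al) = 0.2229 × 26.98 = 6.01 g.

6.01 g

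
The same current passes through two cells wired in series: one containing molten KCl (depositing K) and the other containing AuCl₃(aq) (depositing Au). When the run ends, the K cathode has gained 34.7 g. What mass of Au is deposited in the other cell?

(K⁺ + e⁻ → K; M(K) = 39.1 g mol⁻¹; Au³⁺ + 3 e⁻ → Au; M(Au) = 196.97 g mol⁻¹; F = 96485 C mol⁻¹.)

58.3 g

n(K) = 34.7 / 39.1 = 0.8875 mol.
Since K⁺ + e⁻ → K, n(e⁻) passed = 1 × 0.8875 = 0.8875 mol.
Cells in series carry the same charge, so the same 0.8875 mol of electrons passes through cell 2.
Au³⁺ + 3 e⁻ → Au, so n(Au) = 0.8875 / 3 = 0.2958 mol.
m(Au) = 0.2958 × 196.97 = 58.3 g.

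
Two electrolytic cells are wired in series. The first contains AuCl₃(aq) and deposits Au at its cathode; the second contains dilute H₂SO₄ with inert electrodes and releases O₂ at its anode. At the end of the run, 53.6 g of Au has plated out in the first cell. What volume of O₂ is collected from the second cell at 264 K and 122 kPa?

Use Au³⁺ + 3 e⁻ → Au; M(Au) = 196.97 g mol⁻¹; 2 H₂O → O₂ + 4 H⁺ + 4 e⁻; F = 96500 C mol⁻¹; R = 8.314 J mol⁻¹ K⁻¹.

n(Au) = 53.6 / 196.97 = 0.2721 mol, so n(e⁻) = 3 × 0.2721 = 0.8164 mol.
The cells are in series, so the same 0.8164 mol of electrons passes through the second cell.
2 H₂O → O₂ + 4 H⁺ + 4 e⁻ — 4 mol e⁻ per mol O₂, so n(O₂) = 0.8164/4 = 0.2041 mol.
V = nRT/P = (0.2041 × 8.314 × 264) / (122 × 10³) = 0.00367 m³ = 3.67 L.

3.67 L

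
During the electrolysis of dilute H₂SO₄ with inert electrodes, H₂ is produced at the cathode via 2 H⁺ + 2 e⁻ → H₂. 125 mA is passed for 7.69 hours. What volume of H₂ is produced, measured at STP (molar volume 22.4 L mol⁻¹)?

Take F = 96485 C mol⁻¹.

0.402 L

Q = I·t = 0.1250 A × 27684 s = 3460 C.
n(e⁻) = Q/F = 3460 / 96485 = 0.03587 mol.
2 electrons are transferred per H₂ molecule, so n(H₂) = 0.03587 / 2 = 0.01793 mol.
V = n × V_m = 0.01793 × 22.4 = 0.402 L.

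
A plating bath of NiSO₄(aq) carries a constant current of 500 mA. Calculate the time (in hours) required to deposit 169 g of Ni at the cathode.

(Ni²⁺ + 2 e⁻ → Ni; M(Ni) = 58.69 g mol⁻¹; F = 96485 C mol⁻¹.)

309 h

n(Ni) = m/M = 169 / 58.69 = 2.880 mol.
Each Ni atom requires 2 electrons, so n(e⁻) = 2 × 2.880 = 5.759 mol.
Q = n(e⁻)·F = 5.759 × 96485 = 555700 C.
t = Q/I = 555700 / 0.5000 A = 1111000 s = 309 h.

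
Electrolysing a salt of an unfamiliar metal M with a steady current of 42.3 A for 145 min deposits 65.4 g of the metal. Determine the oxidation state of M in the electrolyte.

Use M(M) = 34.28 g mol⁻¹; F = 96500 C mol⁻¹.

+2

Q = I·t = 42.30 A × 8700.0 s = 368000 C, so n(e⁻) = 368000/96500 = 3.814 mol.
n(M) deposited = 65.4 / 34.28 = 1.908 mol.
Electrons per atom = n(e⁻)/n(M) = 3.814 / 1.908 = 2.00 ≈ 2, so the ion is M²⁺.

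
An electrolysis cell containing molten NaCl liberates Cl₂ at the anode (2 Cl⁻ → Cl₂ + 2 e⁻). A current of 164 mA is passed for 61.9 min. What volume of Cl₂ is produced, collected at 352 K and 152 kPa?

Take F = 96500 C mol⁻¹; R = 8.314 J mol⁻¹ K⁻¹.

Q = I·t = 0.1640 A × 3714.0 s = 609.1 C.
n(e⁻) = Q/F = 609.1 / 96500 = 0.006312 mol.
2 electrons are transferred per Cl₂ molecule, so n(Cl₂) = 0.006312 / 2 = 0.003156 mol.
V = nRT/P = (0.003156 × 8.314 × 352) / (152 × 10³ Pa) = 6.08 × 10⁻⁵ m³ = 0.0608 L.

0.0608 L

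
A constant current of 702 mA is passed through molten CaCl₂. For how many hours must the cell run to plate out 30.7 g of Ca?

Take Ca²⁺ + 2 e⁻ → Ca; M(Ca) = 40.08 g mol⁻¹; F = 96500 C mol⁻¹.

n(Ca) = m/M = 30.7 / 40.08 = 0.7660 mol.
Each Ca atom requires 2 electrons, so n(e⁻) = 2 × 0.7660 = 1.532 mol.
Q = n(e⁻)·F = 1.532 × 96500 = 147800 C.
t = Q/I = 147800 / 0.7020 A = 210600 s = 58.5 h.

58.5 h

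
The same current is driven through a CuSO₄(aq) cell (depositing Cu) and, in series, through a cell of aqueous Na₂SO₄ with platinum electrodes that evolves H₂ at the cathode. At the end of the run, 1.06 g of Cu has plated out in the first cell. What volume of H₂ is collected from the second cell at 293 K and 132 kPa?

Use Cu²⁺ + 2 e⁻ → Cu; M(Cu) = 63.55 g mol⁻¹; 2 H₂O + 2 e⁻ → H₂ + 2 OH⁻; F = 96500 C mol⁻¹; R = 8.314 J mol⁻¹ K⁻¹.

n(Cu) = 1.06 / 63.55 = 0.01668 mol, so n(e⁻) = 2 × 0.01668 = 0.03336 mol.
The cells are in series, so the same 0.03336 mol of electrons passes through the second cell.
2 H₂O + 2 e⁻ → H₂ + 2 OH⁻ — 2 mol e⁻ per mol H₂, so n(H₂) = 0.03336/2 = 0.01668 mol.
V = nRT/P = (0.01668 × 8.314 × 293) / (132 × 10³) = 3.08 × 10⁻⁴ m³ = 0.308 L.

0.308 L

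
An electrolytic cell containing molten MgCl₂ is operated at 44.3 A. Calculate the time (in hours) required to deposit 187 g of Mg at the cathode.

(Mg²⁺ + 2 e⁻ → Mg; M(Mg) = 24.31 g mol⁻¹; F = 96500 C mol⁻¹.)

9.31 h

n(Mg) = m/M = 187 / 24.31 = 7.692 mol.
Each Mg atom requires 2 electrons, so n(e⁻) = 2 × 7.692 = 15.38 mol.
Q = n(e⁻)·F = 15.38 × 96500 = 1485000 C.
t = Q/I = 1485000 / 44.30 A = 33510 s = 9.31 h.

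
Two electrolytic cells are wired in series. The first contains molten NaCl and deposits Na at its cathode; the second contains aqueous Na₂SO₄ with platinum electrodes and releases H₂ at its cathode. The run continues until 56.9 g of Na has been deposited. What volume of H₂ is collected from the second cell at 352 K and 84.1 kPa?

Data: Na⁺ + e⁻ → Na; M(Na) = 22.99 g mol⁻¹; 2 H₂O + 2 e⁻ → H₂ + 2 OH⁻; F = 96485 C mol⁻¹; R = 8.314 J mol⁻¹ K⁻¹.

43.1 L

n(Na) = 56.9 / 22.99 = 2.475 mol, so n(e⁻) = 1 × 2.475 = 2.475 mol.
The cells are in series, so the same 2.475 mol of electrons passes through the second cell.
2 H₂O + 2 e⁻ → H₂ + 2 OH⁻ — 2 mol e⁻ per mol H₂, so n(H₂) = 2.475/2 = 1.237 mol.
V = nRT/P = (1.237 × 8.314 × 352) / (84.1 × 10³) = 0.0431 m³ = 43.1 L.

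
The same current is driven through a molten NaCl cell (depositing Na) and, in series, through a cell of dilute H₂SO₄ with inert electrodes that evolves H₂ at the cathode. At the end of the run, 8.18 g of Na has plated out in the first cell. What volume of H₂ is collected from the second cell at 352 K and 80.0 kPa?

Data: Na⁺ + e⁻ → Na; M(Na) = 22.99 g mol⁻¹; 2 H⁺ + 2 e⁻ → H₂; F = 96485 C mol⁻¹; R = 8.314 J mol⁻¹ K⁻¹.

n(Na) = 8.18 / 22.99 = 0.3558 mol, so n(e⁻) = 1 × 0.3558 = 0.3558 mol.
The cells are in series, so the same 0.3558 mol of electrons passes through the second cell.
2 H⁺ + 2 e⁻ → H₂ — 2 mol e⁻ per mol H₂, so n(H₂) = 0.3558/2 = 0.1779 mol.
V = nRT/P = (0.1779 × 8.314 × 352) / (80.0 × 10³) = 0.00651 m³ = 6.51 L.

6.51 L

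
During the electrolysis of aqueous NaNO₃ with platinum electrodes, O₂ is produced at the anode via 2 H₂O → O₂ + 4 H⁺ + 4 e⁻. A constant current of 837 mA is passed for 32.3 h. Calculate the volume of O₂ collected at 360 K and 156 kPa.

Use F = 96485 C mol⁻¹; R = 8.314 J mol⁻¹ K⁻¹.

4.84 L

Q = I·t = 0.8370 A × 116280 s = 97330 C.
n(e⁻) = Q/F = 97330 / 96485 = 1.009 mol.
4 electrons are transferred per O₂ molecule, so n(O₂) = 1.009 / 4 = 0.2522 mol.
V = nRT/P = (0.2522 × 8.314 × 360) / (156 × 10³ Pa) = 0.00484 m³ = 4.84 L.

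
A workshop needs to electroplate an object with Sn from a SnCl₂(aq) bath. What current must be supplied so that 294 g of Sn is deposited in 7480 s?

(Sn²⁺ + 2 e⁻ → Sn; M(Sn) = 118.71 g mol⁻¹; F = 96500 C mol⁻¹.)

n(Sn) = 294 / 118.71 = 2.477 mol.
n(e⁻) = 2 × 2.477 = 4.953 mol.
Q = n(e⁻)·F = 4.953 × 96500 = 478000 C.
I = Q/t = 478000 / 7480.0 s = 63.9 A.

63.9 A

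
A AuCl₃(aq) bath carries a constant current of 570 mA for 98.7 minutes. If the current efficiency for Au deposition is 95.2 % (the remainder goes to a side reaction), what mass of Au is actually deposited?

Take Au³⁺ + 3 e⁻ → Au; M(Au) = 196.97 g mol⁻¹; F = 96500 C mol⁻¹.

Q = I·t = 0.5700 × 5922.0 = 3376 C.
n(e⁻) = 3376/96500 = 0.03498 mol; theoretically n(Au) = 0.03498/3 = 0.01166 mol, m_theo = 2.297 g.
At 95.2 % efficiency, m_actual = 0.952 × 2.297 = 2.19 g.

2.19 g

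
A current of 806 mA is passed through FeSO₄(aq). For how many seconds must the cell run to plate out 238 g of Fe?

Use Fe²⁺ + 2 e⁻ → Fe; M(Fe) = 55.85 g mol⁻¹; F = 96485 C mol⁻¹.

n(Fe) = m/M = 238 / 55.85 = 4.261 mol.
Each Fe atom requires 2 electrons, so n(e⁻) = 2 × 4.261 = 8.523 mol.
Q = n(e⁻)·F = 8.523 × 96485 = 822300 C.
t = Q/I = 822300 / 0.8060 A = 1020000 s.

1.02 × 10⁶ s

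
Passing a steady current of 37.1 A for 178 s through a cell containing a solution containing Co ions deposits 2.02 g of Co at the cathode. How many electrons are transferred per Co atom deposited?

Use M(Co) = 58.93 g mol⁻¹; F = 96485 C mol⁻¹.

2

Q = I·t = 37.10 A × 178.00 s = 6604 C, so n(e⁻) = 6604/96485 = 0.06844 mol.
n(Co) deposited = 2.02 / 58.93 = 0.03428 mol.
Electrons per atom = n(e⁻)/n(Co) = 0.06844 / 0.03428 = 2.00 ≈ 2, so the ion is Co²⁺.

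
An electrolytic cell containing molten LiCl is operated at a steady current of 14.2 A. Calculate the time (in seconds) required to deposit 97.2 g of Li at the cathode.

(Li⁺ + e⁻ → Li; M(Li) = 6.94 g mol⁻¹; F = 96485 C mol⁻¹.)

95200 s

n(Li) = m/M = 97.2 / 6.94 = 14.01 mol.
Each Li atom requires 1 electron, so n(e⁻) = 1 × 14.01 = 14.01 mol.
Q = n(e⁻)·F = 14.01 × 96485 = 1351000 C.
t = Q/I = 1351000 / 14.20 A = 95170 s.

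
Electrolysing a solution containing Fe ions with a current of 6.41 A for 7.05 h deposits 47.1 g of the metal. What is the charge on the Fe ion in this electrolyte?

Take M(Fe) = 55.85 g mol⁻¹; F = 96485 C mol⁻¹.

+2

Q = I·t = 6.410 A × 25380 s = 162700 C, so n(e⁻) = 162700/96485 = 1.686 mol.
n(Fe) deposited = 47.1 / 55.85 = 0.8433 mol.
Electrons per atom = n(e⁻)/n(Fe) = 1.686 / 0.8433 = 2.00 ≈ 2, so the ion is Fe²⁺.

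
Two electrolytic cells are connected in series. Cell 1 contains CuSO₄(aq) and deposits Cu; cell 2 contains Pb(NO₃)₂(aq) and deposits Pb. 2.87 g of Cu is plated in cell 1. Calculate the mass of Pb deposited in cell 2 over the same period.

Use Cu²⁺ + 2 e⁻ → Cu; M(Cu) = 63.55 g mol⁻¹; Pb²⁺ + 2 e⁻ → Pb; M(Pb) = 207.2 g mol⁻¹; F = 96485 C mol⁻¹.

9.36 g

n(Cu) = 2.87 / 63.55 = 0.04516 mol.
Since Cu²⁺ + 2 e⁻ → Cu, n(e⁻) passed = 2 × 0.04516 = 0.09032 mol.
Cells in series carry the same charge, so the same 0.09032 mol of electrons passes through cell 2.
Pb²⁺ + 2 e⁻ → Pb, so n(Pb) = 0.09032 / 2 = 0.04516 mol.
m(Pb) = 0.04516 × 207.2 = 9.36 g.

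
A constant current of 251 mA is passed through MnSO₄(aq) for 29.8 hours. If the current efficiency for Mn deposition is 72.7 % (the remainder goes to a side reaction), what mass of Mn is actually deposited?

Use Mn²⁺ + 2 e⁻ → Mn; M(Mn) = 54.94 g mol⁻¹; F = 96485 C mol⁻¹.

5.57 g

Q = I·t = 0.2510 × 107280 = 26930 C.
n(e⁻) = 26930/96485 = 0.2791 mol; theoretically n(Mn) = 0.2791/2 = 0.1395 mol, m_theo = 7.666 g.
At 72.7 % efficiency, m_actual = 0.727 × 7.666 = 5.57 g.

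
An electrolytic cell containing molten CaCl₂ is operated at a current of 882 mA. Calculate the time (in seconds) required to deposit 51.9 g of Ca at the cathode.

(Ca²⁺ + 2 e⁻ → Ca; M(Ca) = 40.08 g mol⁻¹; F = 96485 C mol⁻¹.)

n(Ca) = m/M = 51.9 / 40.08 = 1.295 mol.
Each Ca atom requires 2 electrons, so n(e⁻) = 2 × 1.295 = 2.590 mol.
Q = n(e⁻)·F = 2.590 × 96485 = 249900 C.
t = Q/I = 249900 / 0.8820 A = 283300 s.

2.83 × 10⁵ s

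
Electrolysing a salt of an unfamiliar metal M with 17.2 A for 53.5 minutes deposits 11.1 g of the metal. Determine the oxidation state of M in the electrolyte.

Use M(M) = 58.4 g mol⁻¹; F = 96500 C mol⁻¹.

+3

Q = I·t = 17.20 A × 3210.0 s = 55210 C, so n(e⁻) = 55210/96500 = 0.5721 mol.
n(M) deposited = 11.1 / 58.4 = 0.1901 mol.
Electrons per atom = n(e⁻)/n(M) = 0.5721 / 0.1901 = 3.01 ≈ 3, so the ion is M³⁺.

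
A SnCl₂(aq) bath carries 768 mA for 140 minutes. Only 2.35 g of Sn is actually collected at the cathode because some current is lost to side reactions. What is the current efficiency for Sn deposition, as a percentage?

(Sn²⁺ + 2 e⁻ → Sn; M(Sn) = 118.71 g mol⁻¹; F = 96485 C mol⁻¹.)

59.2 %

Q = I·t = 0.7680 × 8400.0 = 6451 C; n(e⁻) = 6451/96485 = 0.06686 mol.
Theoretical n(Sn) = n(e⁻)/2 = 0.03343 mol, i.e. m_theo = 0.03343 × 118.71 = 3.969 g.
Efficiency = m_actual / m_theo = 2.35 / 3.969 = 59.2 %.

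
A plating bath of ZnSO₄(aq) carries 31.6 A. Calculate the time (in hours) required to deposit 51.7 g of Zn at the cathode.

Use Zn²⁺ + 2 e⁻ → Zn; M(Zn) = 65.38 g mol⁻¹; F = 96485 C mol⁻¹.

n(Zn) = m/M = 51.7 / 65.38 = 0.7908 mol.
Each Zn atom requires 2 electrons, so n(e⁻) = 2 × 0.7908 = 1.582 mol.
Q = n(e⁻)·F = 1.582 × 96485 = 152600 C.
t = Q/I = 152600 / 31.60 A = 4829 s = 1.34 h.

1.34 h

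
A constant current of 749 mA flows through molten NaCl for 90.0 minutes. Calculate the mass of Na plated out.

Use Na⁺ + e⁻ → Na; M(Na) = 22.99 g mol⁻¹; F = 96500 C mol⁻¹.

0.964 g

Q = I·t = 0.7490 A × 5400.0 s = 4045 C.
n(e⁻) = Q/F = 4045 / 96500 = 0.04191 mol.
Na⁺ + e⁻ → Na, so n(Na) = n(e⁻)/1 = 0.04191 mol.
m = n·M = 0.04191 × 22.99 = 0.964 g.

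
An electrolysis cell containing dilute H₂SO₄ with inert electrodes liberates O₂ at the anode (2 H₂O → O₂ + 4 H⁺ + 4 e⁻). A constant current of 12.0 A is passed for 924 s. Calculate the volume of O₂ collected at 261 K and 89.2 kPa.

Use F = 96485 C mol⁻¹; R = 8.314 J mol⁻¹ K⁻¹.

Q = I·t = 12.00 A × 924.00 s = 11090 C.
n(e⁻) = Q/F = 11090 / 96485 = 0.1149 mol.
4 electrons are transferred per O₂ molecule, so n(O₂) = 0.1149 / 4 = 0.02873 mol.
V = nRT/P = (0.02873 × 8.314 × 261) / (89.2 × 10³ Pa) = 6.99 × 10⁻⁴ m³ = 0.699 L.

0.699 L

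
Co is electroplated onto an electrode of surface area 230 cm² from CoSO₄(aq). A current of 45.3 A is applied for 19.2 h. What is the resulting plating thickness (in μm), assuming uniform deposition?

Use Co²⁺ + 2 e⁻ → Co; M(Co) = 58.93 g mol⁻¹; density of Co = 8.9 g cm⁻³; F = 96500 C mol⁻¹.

4670 μm

Q = I·t = 45.30 × 69120 = 3131000 C; n(e⁻) = 32.45 mol.
n(Co) = n(e⁻)/2 = 16.22 mol, so m = 16.22 × 58.93 = 956.1 g.
Volume = m/ρ = 956.1 / 8.9 = 107.4 cm³.
Thickness = V/A = 107.4 / 230 = 0.467 cm = 4670 μm.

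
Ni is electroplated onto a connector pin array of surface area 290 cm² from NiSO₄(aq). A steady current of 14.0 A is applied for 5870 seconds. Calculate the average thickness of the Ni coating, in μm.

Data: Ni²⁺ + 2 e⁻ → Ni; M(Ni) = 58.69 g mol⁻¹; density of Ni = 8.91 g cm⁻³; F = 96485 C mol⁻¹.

96.7 μm

Q = I·t = 14.00 × 5870.0 = 82180 C; n(e⁻) = 0.8517 mol.
n(Ni) = n(e⁻)/2 = 0.4259 mol, so m = 0.4259 × 58.69 = 24.99 g.
Volume = m/ρ = 24.99 / 8.91 = 2.805 cm³.
Thickness = V/A = 2.805 / 290 = 0.00967 cm = 96.7 μm.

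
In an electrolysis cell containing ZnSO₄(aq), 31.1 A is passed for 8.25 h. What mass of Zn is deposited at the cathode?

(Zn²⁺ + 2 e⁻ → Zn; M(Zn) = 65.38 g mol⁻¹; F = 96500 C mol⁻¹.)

Q = I·t = 31.10 A × 29700 s = 923700 C.
n(e⁻) = Q/F = 923700 / 96500 = 9.572 mol.
Zn²⁺ + 2 e⁻ → Zn, so n(Zn) = n(e⁻)/2 = 4.786 mol.
m = n·M = 4.786 × 65.38 = 313 g.

313 g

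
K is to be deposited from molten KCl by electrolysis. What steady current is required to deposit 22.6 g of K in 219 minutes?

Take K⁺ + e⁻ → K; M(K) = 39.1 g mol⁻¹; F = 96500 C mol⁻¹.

n(K) = 22.6 / 39.1 = 0.5780 mol.
n(e⁻) = 1 × 0.5780 = 0.5780 mol.
Q = n(e⁻)·F = 0.5780 × 96500 = 55780 C.
I = Q/t = 55780 / 13140 s = 4.24 A.

4.24 A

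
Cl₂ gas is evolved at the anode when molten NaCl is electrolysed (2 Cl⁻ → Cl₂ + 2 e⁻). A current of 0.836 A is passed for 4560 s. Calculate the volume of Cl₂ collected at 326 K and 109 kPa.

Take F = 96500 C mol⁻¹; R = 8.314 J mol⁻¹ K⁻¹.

0.491 L

Q = I·t = 0.8360 A × 4560.0 s = 3812 C.
n(e⁻) = Q/F = 3812 / 96500 = 0.03950 mol.
2 electrons are transferred per Cl₂ molecule, so n(Cl₂) = 0.03950 / 2 = 0.01975 mol.
V = nRT/P = (0.01975 × 8.314 × 326) / (109 × 10³ Pa) = 4.91 × 10⁻⁴ m³ = 0.491 L.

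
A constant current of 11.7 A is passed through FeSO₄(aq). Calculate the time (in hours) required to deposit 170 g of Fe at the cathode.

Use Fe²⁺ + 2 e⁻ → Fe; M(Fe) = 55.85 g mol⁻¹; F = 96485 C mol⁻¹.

13.9 h

n(Fe) = m/M = 170 / 55.85 = 3.044 mol.
Each Fe atom requires 2 electrons, so n(e⁻) = 2 × 3.044 = 6.088 mol.
Q = n(e⁻)·F = 6.088 × 96485 = 587400 C.
t = Q/I = 587400 / 11.70 A = 50200 s = 13.9 h.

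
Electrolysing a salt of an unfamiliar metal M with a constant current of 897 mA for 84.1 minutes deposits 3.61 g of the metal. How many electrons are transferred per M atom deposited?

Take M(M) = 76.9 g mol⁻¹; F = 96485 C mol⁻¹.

1

Q = I·t = 0.8970 A × 5046.0 s = 4526 C, so n(e⁻) = 4526/96485 = 0.04691 mol.
n(M) deposited = 3.61 / 76.9 = 0.04694 mol.
Electrons per atom = n(e⁻)/n(M) = 0.04691 / 0.04694 = 0.999 ≈ 1, so the ion is M⁺.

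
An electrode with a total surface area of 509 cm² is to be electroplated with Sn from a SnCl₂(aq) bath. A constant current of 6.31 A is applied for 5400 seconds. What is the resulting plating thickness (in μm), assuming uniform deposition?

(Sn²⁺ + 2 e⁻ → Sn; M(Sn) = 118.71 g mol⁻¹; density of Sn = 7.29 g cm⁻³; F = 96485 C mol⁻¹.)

Q = I·t = 6.310 × 5400.0 = 34070 C; n(e⁻) = 0.3532 mol.
n(Sn) = n(e⁻)/2 = 0.1766 mol, so m = 0.1766 × 118.71 = 20.96 g.
Volume = m/ρ = 20.96 / 7.29 = 2.875 cm³.
Thickness = V/A = 2.875 / 509 = 0.00565 cm = 56.5 μm.

56.5 μm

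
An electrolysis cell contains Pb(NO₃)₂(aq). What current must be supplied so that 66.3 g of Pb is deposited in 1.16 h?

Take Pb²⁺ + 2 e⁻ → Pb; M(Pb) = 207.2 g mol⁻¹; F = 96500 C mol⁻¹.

14.8 A

n(Pb) = 66.3 / 207.2 = 0.3200 mol.
n(e⁻) = 2 × 0.3200 = 0.6400 mol.
Q = n(e⁻)·F = 0.6400 × 96500 = 61760 C.
I = Q/t = 61760 / 4176.0 s = 14.8 A.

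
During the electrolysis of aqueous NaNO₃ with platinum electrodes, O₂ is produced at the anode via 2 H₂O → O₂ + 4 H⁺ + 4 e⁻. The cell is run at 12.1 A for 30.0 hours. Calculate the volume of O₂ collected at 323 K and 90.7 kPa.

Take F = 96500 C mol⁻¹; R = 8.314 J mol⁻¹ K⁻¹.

100 L

Q = I·t = 12.10 A × 108000 s = 1307000 C.
n(e⁻) = Q/F = 1307000 / 96500 = 13.54 mol.
4 electrons are transferred per O₂ molecule, so n(O₂) = 13.54 / 4 = 3.385 mol.
V = nRT/P = (3.385 × 8.314 × 323) / (90.7 × 10³ Pa) = 0.100 m³ = 100 L.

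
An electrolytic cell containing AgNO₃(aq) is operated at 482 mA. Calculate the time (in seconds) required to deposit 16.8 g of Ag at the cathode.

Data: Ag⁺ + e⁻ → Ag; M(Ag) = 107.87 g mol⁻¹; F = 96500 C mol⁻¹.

31200 s

n(Ag) = m/M = 16.8 / 107.87 = 0.1557 mol.
Each Ag atom requires 1 electron, so n(e⁻) = 1 × 0.1557 = 0.1557 mol.
Q = n(e⁻)·F = 0.1557 × 96500 = 15030 C.
t = Q/I = 15030 / 0.4820 A = 31180 s.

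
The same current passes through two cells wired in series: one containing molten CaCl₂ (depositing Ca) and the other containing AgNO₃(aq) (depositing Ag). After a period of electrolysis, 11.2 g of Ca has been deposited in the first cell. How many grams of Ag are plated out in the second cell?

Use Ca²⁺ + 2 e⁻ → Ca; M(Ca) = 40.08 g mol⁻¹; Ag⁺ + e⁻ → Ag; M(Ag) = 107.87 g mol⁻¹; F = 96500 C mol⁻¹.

n(Ca) = 11.2 / 40.08 = 0.2794 mol.
Since Ca²⁺ + 2 e⁻ → Ca, n(e⁻) passed = 2 × 0.2794 = 0.5589 mol.
Cells in series carry the same charge, so the same 0.5589 mol of electrons passes through cell 2.
Ag⁺ + e⁻ → Ag, so n(Ag) = 0.5589 / 1 = 0.5589 mol.
m(Ag) = 0.5589 × 107.87 = 60.3 g.

60.3 g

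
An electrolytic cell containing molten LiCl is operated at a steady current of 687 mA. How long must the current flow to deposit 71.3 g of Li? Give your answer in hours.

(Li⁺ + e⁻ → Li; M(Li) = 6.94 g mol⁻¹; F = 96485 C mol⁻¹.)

401 h

n(Li) = m/M = 71.3 / 6.94 = 10.27 mol.
Each Li atom requires 1 electron, so n(e⁻) = 1 × 10.27 = 10.27 mol.
Q = n(e⁻)·F = 10.27 × 96485 = 991300 C.
t = Q/I = 991300 / 0.6870 A = 1443000 s = 401 h.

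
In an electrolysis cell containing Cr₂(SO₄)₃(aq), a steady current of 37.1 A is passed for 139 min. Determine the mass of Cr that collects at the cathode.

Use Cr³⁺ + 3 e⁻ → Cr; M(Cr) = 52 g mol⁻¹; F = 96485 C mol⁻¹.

55.6 g

Q = I·t = 37.10 A × 8340.0 s = 309400 C.
n(e⁻) = Q/F = 309400 / 96485 = 3.207 mol.
Cr³⁺ + 3 e⁻ → Cr, so n(Cr) = n(e⁻)/3 = 1.069 mol.
m = n·M = 1.069 × 52 = 55.6 g.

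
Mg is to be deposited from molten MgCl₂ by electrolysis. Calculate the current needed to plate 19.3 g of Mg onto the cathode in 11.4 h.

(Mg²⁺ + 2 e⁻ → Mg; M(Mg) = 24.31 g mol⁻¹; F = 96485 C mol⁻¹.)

3.73 A

n(Mg) = 19.3 / 24.31 = 0.7939 mol.
n(e⁻) = 2 × 0.7939 = 1.588 mol.
Q = n(e⁻)·F = 1.588 × 96485 = 153200 C.
I = Q/t = 153200 / 41040 s = 3.73 A.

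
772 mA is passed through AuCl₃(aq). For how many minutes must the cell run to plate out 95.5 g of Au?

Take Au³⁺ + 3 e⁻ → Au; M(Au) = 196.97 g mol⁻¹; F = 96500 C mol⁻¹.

n(Au) = m/M = 95.5 / 196.97 = 0.4848 mol.
Each Au atom requires 3 electrons, so n(e⁻) = 3 × 0.4848 = 1.455 mol.
Q = n(e⁻)·F = 1.455 × 96500 = 140400 C.
t = Q/I = 140400 / 0.7720 A = 181800 s = 3030 min.

3030 min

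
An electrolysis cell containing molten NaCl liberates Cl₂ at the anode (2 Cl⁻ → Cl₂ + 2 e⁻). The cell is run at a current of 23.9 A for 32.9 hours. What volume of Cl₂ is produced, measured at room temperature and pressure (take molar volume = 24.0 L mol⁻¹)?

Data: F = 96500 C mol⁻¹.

Q = I·t = 23.90 A × 118440 s = 2831000 C.
n(e⁻) = Q/F = 2831000 / 96500 = 29.33 mol.
2 electrons are transferred per Cl₂ molecule, so n(Cl₂) = 29.33 / 2 = 14.67 mol.
V = n × V_m = 14.67 × 24.0 = 352 L.

352 L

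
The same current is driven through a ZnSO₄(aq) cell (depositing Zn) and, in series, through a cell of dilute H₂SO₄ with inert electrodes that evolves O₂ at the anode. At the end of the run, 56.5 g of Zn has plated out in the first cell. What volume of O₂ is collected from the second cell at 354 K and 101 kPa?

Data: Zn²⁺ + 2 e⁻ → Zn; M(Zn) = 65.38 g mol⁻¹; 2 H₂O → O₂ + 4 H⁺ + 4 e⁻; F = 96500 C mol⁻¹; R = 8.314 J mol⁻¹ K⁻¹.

12.6 L

n(Zn) = 56.5 / 65.38 = 0.8642 mol, so n(e⁻) = 2 × 0.8642 = 1.728 mol.
The cells are in series, so the same 1.728 mol of electrons passes through the second cell.
2 H₂O → O₂ + 4 H⁺ + 4 e⁻ — 4 mol e⁻ per mol O₂, so n(O₂) = 1.728/4 = 0.4321 mol.
V = nRT/P = (0.4321 × 8.314 × 354) / (101 × 10³) = 0.0126 m³ = 12.6 L.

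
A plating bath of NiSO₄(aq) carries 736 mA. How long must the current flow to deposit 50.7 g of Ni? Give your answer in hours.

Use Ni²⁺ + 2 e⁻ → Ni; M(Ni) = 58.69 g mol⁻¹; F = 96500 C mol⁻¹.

n(Ni) = m/M = 50.7 / 58.69 = 0.8639 mol.
Each Ni atom requires 2 electrons, so n(e⁻) = 2 × 0.8639 = 1.728 mol.
Q = n(e⁻)·F = 1.728 × 96500 = 166700 C.
t = Q/I = 166700 / 0.7360 A = 226500 s = 62.9 h.

62.9 h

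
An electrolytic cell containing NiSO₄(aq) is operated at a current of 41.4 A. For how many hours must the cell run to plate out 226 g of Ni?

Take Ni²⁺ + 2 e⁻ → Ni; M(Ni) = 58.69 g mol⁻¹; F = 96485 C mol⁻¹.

n(Ni) = m/M = 226 / 58.69 = 3.851 mol.
Each Ni atom requires 2 electrons, so n(e⁻) = 2 × 3.851 = 7.701 mol.
Q = n(e⁻)·F = 7.701 × 96485 = 743100 C.
t = Q/I = 743100 / 41.40 A = 17950 s = 4.99 h.

4.99 h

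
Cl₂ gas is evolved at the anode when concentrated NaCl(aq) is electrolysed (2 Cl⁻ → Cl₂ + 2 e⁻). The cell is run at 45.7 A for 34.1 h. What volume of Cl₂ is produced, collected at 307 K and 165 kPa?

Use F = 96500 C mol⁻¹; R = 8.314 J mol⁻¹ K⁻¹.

450 L

Q = I·t = 45.70 A × 122760 s = 5610000 C.
n(e⁻) = Q/F = 5610000 / 96500 = 58.14 mol.
2 electrons are transferred per Cl₂ molecule, so n(Cl₂) = 58.14 / 2 = 29.07 mol.
V = nRT/P = (29.07 × 8.314 × 307) / (165 × 10³ Pa) = 0.450 m³ = 450 L.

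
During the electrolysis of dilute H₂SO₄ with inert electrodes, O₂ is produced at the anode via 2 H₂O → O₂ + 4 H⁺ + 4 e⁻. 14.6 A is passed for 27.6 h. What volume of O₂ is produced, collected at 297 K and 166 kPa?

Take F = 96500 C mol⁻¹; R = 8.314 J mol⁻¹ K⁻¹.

Q = I·t = 14.60 A × 99360 s = 1451000 C.
n(e⁻) = Q/F = 1451000 / 96500 = 15.03 mol.
4 electrons are transferred per O₂ molecule, so n(O₂) = 15.03 / 4 = 3.758 mol.
V = nRT/P = (3.758 × 8.314 × 297) / (166 × 10³ Pa) = 0.0559 m³ = 55.9 L.

55.9 L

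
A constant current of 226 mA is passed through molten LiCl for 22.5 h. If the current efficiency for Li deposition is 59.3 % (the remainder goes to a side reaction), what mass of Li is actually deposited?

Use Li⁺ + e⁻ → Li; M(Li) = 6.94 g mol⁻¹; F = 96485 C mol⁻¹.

0.781 g

Q = I·t = 0.2260 × 81000 = 18310 C.
n(e⁻) = 18310/96485 = 0.1897 mol; theoretically n(Li) = 0.1897/1 = 0.1897 mol, m_theo = 1.317 g.
At 59.3 % efficiency, m_actual = 0.593 × 1.317 = 0.781 g.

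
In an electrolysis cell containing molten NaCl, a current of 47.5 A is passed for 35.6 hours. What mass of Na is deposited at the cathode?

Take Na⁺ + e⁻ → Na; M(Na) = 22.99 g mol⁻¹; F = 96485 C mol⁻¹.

1450 g

Q = I·t = 47.50 A × 128160 s = 6088000 C.
n(e⁻) = Q/F = 6088000 / 96485 = 63.09 mol.
Na⁺ + e⁻ → Na, so n(Na) = n(e⁻)/1 = 63.09 mol.
m = n·M = 63.09 × 22.99 = 1450 g.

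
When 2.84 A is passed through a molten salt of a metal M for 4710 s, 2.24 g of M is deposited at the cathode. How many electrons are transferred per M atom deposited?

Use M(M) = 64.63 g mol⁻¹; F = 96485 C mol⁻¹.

4

Q = I·t = 2.840 A × 4710.0 s = 13380 C, so n(e⁻) = 13380/96485 = 0.1386 mol.
n(M) deposited = 2.24 / 64.63 = 0.03466 mol.
Electrons per atom = n(e⁻)/n(M) = 0.1386 / 0.03466 = 4.00 ≈ 4, so the ion is M⁴⁺.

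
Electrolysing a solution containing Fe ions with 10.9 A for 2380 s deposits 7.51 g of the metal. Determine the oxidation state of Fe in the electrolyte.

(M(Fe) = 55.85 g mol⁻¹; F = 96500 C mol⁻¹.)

Q = I·t = 10.90 A × 2380.0 s = 25940 C, so n(e⁻) = 25940/96500 = 0.2688 mol.
n(Fe) deposited = 7.51 / 55.85 = 0.1345 mol.
Electrons per atom = n(e⁻)/n(Fe) = 0.2688 / 0.1345 = 2.00 ≈ 2, so the ion is Fe²⁺.

+2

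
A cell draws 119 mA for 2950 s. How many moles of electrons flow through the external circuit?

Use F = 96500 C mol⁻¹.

0.00364 mol

Q = I·t = 0.1190 A × 2950.0 s = 351.0 C.
n(e⁻) = Q/F = 351.0 / 96500 = 0.00364 mol.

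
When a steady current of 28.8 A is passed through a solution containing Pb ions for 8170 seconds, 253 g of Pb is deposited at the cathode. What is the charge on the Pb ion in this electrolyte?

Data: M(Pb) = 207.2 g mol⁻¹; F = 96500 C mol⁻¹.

Q = I·t = 28.80 A × 8170.0 s = 235300 C, so n(e⁻) = 235300/96500 = 2.438 mol.
n(Pb) deposited = 253 / 207.2 = 1.221 mol.
Electrons per atom = n(e⁻)/n(Pb) = 2.438 / 1.221 = 2.00 ≈ 2, so the ion is Pb²⁺.

+2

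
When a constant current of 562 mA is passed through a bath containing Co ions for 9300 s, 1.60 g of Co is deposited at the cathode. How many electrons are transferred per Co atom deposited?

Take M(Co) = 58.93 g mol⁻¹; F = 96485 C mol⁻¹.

2

Q = I·t = 0.5620 A × 9300.0 s = 5227 C, so n(e⁻) = 5227/96485 = 0.05417 mol.
n(Co) deposited = 1.60 / 58.93 = 0.02715 mol.
Electrons per atom = n(e⁻)/n(Co) = 0.05417 / 0.02715 = 2.00 ≈ 2, so the ion is Co²⁺.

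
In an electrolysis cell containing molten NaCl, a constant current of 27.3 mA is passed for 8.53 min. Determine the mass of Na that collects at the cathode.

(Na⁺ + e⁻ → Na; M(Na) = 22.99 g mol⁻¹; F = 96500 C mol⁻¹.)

Q = I·t = 0.02730 A × 511.80 s = 13.97 C.
n(e⁻) = Q/F = 13.97 / 96500 = 0.0001448 mol.
Na⁺ + e⁻ → Na, so n(Na) = n(e⁻)/1 = 0.0001448 mol.
m = n·M = 0.0001448 × 22.99 = 0.00333 g.

0.00333 g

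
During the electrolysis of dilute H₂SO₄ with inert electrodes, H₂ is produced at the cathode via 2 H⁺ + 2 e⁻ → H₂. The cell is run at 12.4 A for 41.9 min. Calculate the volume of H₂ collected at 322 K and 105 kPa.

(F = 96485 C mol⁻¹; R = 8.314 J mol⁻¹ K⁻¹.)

Q = I·t = 12.40 A × 2514.0 s = 31170 C.
n(e⁻) = Q/F = 31170 / 96485 = 0.3231 mol.
2 electrons are transferred per H₂ molecule, so n(H₂) = 0.3231 / 2 = 0.1615 mol.
V = nRT/P = (0.1615 × 8.314 × 322) / (105 × 10³ Pa) = 0.00412 m³ = 4.12 L.

4.12 L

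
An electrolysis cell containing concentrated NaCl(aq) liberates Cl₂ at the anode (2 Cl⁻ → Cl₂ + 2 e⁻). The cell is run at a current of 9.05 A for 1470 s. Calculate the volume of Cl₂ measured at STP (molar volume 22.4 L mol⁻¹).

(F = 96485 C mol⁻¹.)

Q = I·t = 9.050 A × 1470.0 s = 13300 C.
n(e⁻) = Q/F = 13300 / 96485 = 0.1379 mol.
2 electrons are transferred per Cl₂ molecule, so n(Cl₂) = 0.1379 / 2 = 0.06894 mol.
V = n × V_m = 0.06894 × 22.4 = 1.54 L.

1.54 L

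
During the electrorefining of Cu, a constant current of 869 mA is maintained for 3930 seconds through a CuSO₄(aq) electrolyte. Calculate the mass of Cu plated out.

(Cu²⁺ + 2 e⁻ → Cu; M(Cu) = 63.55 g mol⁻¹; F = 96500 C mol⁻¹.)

1.12 g

Q = I·t = 0.8690 A × 3930.0 s = 3415 C.
n(e⁻) = Q/F = 3415 / 96500 = 0.03539 mol.
Cu²⁺ + 2 e⁻ → Cu, so n(Cu) = n(e⁻)/2 = 0.01770 mol.
m = n·M = 0.01770 × 63.55 = 1.12 g.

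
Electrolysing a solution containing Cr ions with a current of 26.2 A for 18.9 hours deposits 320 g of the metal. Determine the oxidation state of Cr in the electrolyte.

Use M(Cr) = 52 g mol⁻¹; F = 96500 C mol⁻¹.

+3

Q = I·t = 26.20 A × 68040 s = 1783000 C, so n(e⁻) = 1783000/96500 = 18.47 mol.
n(Cr) deposited = 320 / 52 = 6.154 mol.
Electrons per atom = n(e⁻)/n(Cr) = 18.47 / 6.154 = 3.00 ≈ 3, so the ion is Cr³⁺.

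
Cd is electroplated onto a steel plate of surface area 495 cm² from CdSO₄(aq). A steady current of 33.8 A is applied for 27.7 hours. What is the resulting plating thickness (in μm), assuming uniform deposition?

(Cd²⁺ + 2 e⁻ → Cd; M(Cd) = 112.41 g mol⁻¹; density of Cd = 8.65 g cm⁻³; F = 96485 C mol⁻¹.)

4590 μm

Q = I·t = 33.80 × 99720 = 3371000 C; n(e⁻) = 34.93 mol.
n(Cd) = n(e⁻)/2 = 17.47 mol, so m = 17.47 × 112.41 = 1963 g.
Volume = m/ρ = 1963 / 8.65 = 227.0 cm³.
Thickness = V/A = 227.0 / 495 = 0.459 cm = 4590 μm.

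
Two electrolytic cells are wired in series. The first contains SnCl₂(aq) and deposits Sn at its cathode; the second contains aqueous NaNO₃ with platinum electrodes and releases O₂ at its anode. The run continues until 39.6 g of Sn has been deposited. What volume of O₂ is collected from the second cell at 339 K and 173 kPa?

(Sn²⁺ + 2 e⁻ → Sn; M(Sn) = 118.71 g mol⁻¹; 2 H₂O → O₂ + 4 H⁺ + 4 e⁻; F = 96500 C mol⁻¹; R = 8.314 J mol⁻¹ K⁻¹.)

n(Sn) = 39.6 / 118.71 = 0.3336 mol, so n(e⁻) = 2 × 0.3336 = 0.6672 mol.
The cells are in series, so the same 0.6672 mol of electrons passes through the second cell.
2 H₂O → O₂ + 4 H⁺ + 4 e⁻ — 4 mol e⁻ per mol O₂, so n(O₂) = 0.6672/4 = 0.1668 mol.
V = nRT/P = (0.1668 × 8.314 × 339) / (173 × 10³) = 0.00272 m³ = 2.72 L.

2.72 L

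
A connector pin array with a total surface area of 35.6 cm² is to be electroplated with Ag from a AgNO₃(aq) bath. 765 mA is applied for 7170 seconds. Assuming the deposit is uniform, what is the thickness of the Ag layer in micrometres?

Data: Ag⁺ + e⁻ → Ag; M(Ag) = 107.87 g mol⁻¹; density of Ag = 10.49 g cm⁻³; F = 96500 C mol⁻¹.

164 μm

Q = I·t = 0.7650 × 7170.0 = 5485 C; n(e⁻) = 0.05684 mol.
n(Ag) = n(e⁻)/1 = 0.05684 mol, so m = 0.05684 × 107.87 = 6.131 g.
Volume = m/ρ = 6.131 / 10.49 = 0.5845 cm³.
Thickness = V/A = 0.5845 / 35.6 = 0.0164 cm = 164 μm.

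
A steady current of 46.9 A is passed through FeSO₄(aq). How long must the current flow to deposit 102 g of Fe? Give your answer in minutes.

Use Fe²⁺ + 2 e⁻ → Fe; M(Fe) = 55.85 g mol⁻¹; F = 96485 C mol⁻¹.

n(Fe) = m/M = 102 / 55.85 = 1.826 mol.
Each Fe atom requires 2 electrons, so n(e⁻) = 2 × 1.826 = 3.653 mol.
Q = n(e⁻)·F = 3.653 × 96485 = 352400 C.
t = Q/I = 352400 / 46.90 A = 7514 s = 125 min.

125 min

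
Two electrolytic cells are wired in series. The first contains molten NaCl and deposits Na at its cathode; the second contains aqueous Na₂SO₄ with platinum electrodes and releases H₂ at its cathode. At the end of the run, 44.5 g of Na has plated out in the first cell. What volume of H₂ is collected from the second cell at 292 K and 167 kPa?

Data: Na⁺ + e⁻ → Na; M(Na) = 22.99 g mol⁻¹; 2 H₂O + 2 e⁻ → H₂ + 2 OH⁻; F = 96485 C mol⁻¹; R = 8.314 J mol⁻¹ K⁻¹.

n(Na) = 44.5 / 22.99 = 1.936 mol, so n(e⁻) = 1 × 1.936 = 1.936 mol.
The cells are in series, so the same 1.936 mol of electrons passes through the second cell.
2 H₂O + 2 e⁻ → H₂ + 2 OH⁻ — 2 mol e⁻ per mol H₂, so n(H₂) = 1.936/2 = 0.9678 mol.
V = nRT/P = (0.9678 × 8.314 × 292) / (167 × 10³) = 0.0141 m³ = 14.1 L.

14.1 L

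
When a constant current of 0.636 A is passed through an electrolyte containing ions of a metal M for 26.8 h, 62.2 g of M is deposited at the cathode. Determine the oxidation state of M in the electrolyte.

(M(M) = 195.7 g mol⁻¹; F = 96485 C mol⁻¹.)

+2

Q = I·t = 0.6360 A × 96480 s = 61360 C, so n(e⁻) = 61360/96485 = 0.6360 mol.
n(M) deposited = 62.2 / 195.7 = 0.3178 mol.
Electrons per atom = n(e⁻)/n(M) = 0.6360 / 0.3178 = 2.00 ≈ 2, so the ion is M²⁺.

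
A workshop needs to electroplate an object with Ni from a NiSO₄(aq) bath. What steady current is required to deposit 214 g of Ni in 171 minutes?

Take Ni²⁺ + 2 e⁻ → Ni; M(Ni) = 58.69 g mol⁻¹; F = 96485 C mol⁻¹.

n(Ni) = 214 / 58.69 = 3.646 mol.
n(e⁻) = 2 × 3.646 = 7.293 mol.
Q = n(e⁻)·F = 7.293 × 96485 = 703600 C.
I = Q/t = 703600 / 10260 s = 68.6 A.

68.6 A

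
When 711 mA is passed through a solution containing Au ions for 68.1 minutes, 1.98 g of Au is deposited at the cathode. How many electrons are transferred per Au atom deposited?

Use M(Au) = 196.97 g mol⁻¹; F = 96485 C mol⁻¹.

Q = I·t = 0.7110 A × 4086.0 s = 2905 C, so n(e⁻) = 2905/96485 = 0.03011 mol.
n(Au) deposited = 1.98 / 196.97 = 0.01005 mol.
Electrons per atom = n(e⁻)/n(Au) = 0.03011 / 0.01005 = 3.00 ≈ 3, so the ion is Au³⁺.

3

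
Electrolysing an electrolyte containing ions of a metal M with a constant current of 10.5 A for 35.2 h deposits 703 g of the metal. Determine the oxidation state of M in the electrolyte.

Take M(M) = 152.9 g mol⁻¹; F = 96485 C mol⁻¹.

Q = I·t = 10.50 A × 126720 s = 1331000 C, so n(e⁻) = 1331000/96485 = 13.79 mol.
n(M) deposited = 703 / 152.9 = 4.598 mol.
Electrons per atom = n(e⁻)/n(M) = 13.79 / 4.598 = 3.00 ≈ 3, so the ion is M³⁺.

+3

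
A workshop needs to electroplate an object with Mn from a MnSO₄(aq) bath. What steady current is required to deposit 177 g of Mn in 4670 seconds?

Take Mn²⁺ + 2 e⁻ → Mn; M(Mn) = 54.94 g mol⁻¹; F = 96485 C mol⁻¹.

133 A

n(Mn) = 177 / 54.94 = 3.222 mol.
n(e⁻) = 2 × 3.222 = 6.443 mol.
Q = n(e⁻)·F = 6.443 × 96485 = 621700 C.
I = Q/t = 621700 / 4670.0 s = 133 A.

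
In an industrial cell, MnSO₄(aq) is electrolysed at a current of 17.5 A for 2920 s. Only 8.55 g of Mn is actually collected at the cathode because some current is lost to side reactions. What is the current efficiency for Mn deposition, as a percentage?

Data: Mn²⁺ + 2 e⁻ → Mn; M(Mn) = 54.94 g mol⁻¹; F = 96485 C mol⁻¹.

58.8 %

Q = I·t = 17.50 × 2920.0 = 51100 C; n(e⁻) = 51100/96485 = 0.5296 mol.
Theoretical n(Mn) = n(e⁻)/2 = 0.2648 mol, i.e. m_theo = 0.2648 × 54.94 = 14.55 g.
Efficiency = m_actual / m_theo = 8.55 / 14.55 = 58.8 %.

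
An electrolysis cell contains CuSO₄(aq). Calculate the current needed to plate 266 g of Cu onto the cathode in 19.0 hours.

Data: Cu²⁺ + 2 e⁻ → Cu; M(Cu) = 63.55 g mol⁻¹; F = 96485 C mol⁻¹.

n(Cu) = 266 / 63.55 = 4.186 mol.
n(e⁻) = 2 × 4.186 = 8.371 mol.
Q = n(e⁻)·F = 8.371 × 96485 = 807700 C.
I = Q/t = 807700 / 68400 s = 11.8 A.

11.8 A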